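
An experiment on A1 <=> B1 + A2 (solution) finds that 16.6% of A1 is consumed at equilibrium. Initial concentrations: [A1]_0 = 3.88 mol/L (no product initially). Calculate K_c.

Let X = conversion of A1.
Concentrations: [A1] = 3.88 − 3.88X; [B1] = 3.88X; [A2] = 3.88X.
At X = 0.166: [A1] = 3.24, [B1] = 0.644, [A2] = 0.644.
K_c = [B1] [A2] / ([A1]) = 0.128 mol/L.

K_c = 0.128 mol/L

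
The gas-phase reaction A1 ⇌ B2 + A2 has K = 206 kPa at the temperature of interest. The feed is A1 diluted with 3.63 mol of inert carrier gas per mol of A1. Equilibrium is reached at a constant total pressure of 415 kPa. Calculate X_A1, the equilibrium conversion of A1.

X = 0.776

Let X = conversion of A1 (basis 1 mol A1); extent of reaction ξ = X.
Species balance: n_A1 = 1 − X; n_B2 = X; n_A2 = X; n_I = 3.63 (inert).
n_T = Σnᵢ = 4.63 + X.
y_i = n_i/n_T, p_i = y_i·P. K = p_B2 p_A2 / (p_A1).
Substituting and setting equal to 206 kPa gives a polynomial in X; the root in (0,1) is X = 0.776.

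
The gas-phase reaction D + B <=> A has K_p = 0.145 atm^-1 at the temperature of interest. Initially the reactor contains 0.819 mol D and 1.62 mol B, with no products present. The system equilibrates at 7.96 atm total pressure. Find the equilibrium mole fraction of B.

Let X = conversion of D (basis 0.819 mol D); extent of reaction ξ = 0.819X.
Species balance: n_D = 0.819 − 0.819X; n_B = 1.62 − 0.819X; n_A = 0.819X.
n_T = Σnᵢ = 2.44 − 0.819X.
y_i = n_i/n_T, p_i = y_i·P. K_p = p_A / (p_D p_B).
Setting this equal to 0.145 atm^-1 and taking the physical root (0 < X < 1) gives X = 0.413.
Then n_B = 1.28, n_T = 2.1, so y_B = 0.610.

y_B = 0.610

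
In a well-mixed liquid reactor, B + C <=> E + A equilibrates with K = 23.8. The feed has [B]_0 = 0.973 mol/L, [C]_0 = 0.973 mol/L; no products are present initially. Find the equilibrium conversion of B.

Let X = conversion of B; extent ξ = 0.973·X mol/L.
Concentrations: [B] = 0.973 − 0.973X; [C] = 0.973 − 0.973X; [E] = 0.973X; [A] = 0.973X.
K = [E] [A] / ([B] [C]).
This equals 23.8 at X = 0.830 (the root in 0 < X < 1).

X = 0.830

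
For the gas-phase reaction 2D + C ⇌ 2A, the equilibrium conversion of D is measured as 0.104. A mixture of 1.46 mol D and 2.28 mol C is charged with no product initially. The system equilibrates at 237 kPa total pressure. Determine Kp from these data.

Kp = 9.45e-05 kPa^-1

Basis: 1.46 mol D initially; let X = conversion of D. Extent ξ = 0.73X.
Species balance: n_D = 1.46 − 1.46X; n_C = 2.28 − 0.73X; n_A = 1.46X.
Total moles n_T = 3.74 − 0.73X.
At X = 0.104: n_D = 1.31, n_C = 2.2, n_A = 0.152, n_T = 3.66.
p_i = (n_i/n_T)·P. Kp = p_A^2 / (p_D^2 p_C) = 9.45e-05 kPa^-1.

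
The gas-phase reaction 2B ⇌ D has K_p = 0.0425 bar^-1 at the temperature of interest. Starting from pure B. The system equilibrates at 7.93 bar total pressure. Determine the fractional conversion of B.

X = 0.347

Basis: 1 mol B initially; let X = conversion of B. Extent ξ = 0.5X.
Species balance: n_B = 1 − X; n_D = 0.5X.
n_T = Σnᵢ = 1 − 0.5X.
y_i = n_i/n_T, p_i = y_i·P. K_p = p_D / (p_B^2).
Equating to 0.0425 bar^-1 and solving on 0 < X < 1: X = 0.347.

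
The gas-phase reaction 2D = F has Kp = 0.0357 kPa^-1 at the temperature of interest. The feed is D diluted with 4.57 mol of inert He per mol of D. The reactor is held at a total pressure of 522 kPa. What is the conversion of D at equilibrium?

X = 0.689

Let X = conversion of D (basis 1 mol D); extent of reaction ξ = 0.5X.
Mole table: n_D = 1 − X; n_F = 0.5X; n_I = 4.57 (inert).
Total moles n_T = 5.57 − 0.5X.
With p_i = (n_i/n_T)P, Kp = p_F / (p_D^2).
Substituting and setting equal to 0.0357 kPa^-1 gives a polynomial in X; the root in (0,1) is X = 0.689.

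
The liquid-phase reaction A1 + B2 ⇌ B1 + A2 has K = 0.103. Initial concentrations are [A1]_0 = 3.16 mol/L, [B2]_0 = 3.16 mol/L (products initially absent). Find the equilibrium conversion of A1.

Let X = conversion of A1; extent ξ = 3.16·X mol/L.
Concentrations: [A1] = 3.16 − 3.16X; [B2] = 3.16 − 3.16X; [B1] = 3.16X; [A2] = 3.16X.
K = [B1] [A2] / ([A1] [B2]).
Setting equal to 0.103 and solving for X on (0,1) gives X = 0.243.

X = 0.243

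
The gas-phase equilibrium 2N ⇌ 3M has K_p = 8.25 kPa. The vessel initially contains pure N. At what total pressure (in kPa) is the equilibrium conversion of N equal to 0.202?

Take 1 mol N as basis and let X be its fractional conversion, so ξ = 0.5X.
Moles: n_N = 1 − X; n_M = 1.5X.
Summing: n_T = 1 + 0.5X.
K_p = p_M^3 / (p_N^2) with p_i = (n_i/n_T)·P.
At X = 0.202: the mole-fraction product g(X) = Π y_i^ν_i = 0.03968. Since K_p = g(X)·P^{1}, P = (K_p/g)^(1/1) = (8.25/0.03968)^(1/1) = 208 kPa.

P = 208 kPa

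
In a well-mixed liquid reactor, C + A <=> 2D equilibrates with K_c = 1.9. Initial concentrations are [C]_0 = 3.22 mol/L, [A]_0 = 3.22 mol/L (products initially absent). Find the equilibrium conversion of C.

X = 0.408

Let X = conversion of C; extent ξ = 3.22·X mol/L.
Concentrations: [C] = 3.22 − 3.22X; [A] = 3.22 − 3.22X; [D] = 6.44X.
K_c = [D]^2 / ([C] [A]).
Solving K_c = 1.9 for X ∈ (0,1): X = 0.408.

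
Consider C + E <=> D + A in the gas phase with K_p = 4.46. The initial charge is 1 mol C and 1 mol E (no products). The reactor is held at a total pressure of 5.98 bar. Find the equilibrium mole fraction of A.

Take 1 mol C as basis and let X be its fractional conversion, so ξ = X.
At extent ξ: n_C = 1 − X; n_E = 1 − X; n_D = X; n_A = X.
Since Δν = 0, n_T = 2 throughout.
With p_i = (n_i/n_T)P, K_p = p_D p_A / (p_C p_E).
Setting this equal to 4.46 and taking the physical root (0 < X < 1) gives X = 0.679.
Then n_A = 0.679, n_T = 2, so y_A = 0.339.

y_A = 0.339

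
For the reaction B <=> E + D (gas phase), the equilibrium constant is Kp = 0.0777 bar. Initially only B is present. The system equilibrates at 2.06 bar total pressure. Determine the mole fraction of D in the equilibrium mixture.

y_D = 0.160

Take 1 mol B as basis and let X be its fractional conversion, so ξ = X.
Mole table: n_B = 1 − X; n_E = X; n_D = X.
Total moles n_T = 1 + X.
y_i = n_i/n_T, p_i = y_i·P. Kp = p_E p_D / (p_B).
Equating to 0.0777 bar and solving on 0 < X < 1: X = 0.191.
Then n_D = 0.191, n_T = 1.19, so y_D = 0.160.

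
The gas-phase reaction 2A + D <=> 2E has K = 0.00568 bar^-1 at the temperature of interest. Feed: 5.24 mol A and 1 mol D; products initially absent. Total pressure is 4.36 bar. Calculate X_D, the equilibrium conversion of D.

X = 0.146

Let X = conversion of D (basis 1 mol D); extent of reaction ξ = X.
Species balance: n_A = 5.24 − 2X; n_D = 1 − X; n_E = 2X.
n_T = Σnᵢ = 6.24 − X.
y_i = n_i/n_T, p_i = y_i·P. K = p_E^2 / (p_A^2 p_D).
Setting this equal to 0.00568 bar^-1 and taking the physical root (0 < X < 1) gives X = 0.146.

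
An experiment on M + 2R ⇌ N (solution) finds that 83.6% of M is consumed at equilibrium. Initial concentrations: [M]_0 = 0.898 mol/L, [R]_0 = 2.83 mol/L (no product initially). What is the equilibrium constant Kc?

Let X = conversion of M.
Concentrations: [M] = 0.898 − 0.898X; [R] = 2.83 − 1.8X; [N] = 0.898X.
At X = 0.836: [M] = 0.147, [R] = 1.33, [N] = 0.751.
Kc = [N] / ([M] [R]^2) = 2.89 (mol/L)^-2.

Kc = 2.89 (mol/L)^-2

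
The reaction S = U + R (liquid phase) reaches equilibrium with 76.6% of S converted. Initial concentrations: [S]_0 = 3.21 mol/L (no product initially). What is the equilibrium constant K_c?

Let X = conversion of S.
Concentrations: [S] = 3.21 − 3.21X; [U] = 3.21X; [R] = 3.21X.
At X = 0.766: [S] = 0.751, [U] = 2.46, [R] = 2.46.
K_c = [U] [R] / ([S]) = 8.05 mol/L.

K_c = 8.05 mol/L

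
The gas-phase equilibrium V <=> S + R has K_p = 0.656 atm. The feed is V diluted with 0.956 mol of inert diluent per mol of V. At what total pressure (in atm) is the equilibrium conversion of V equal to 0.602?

Let X = conversion of V (basis 1 mol V); extent of reaction ξ = X.
Species balance: n_V = 1 − X; n_S = X; n_R = X; n_I = 0.956 (inert).
n_T = Σnᵢ = 1.96 + X.
K_p = p_S p_R / (p_V) with p_i = (n_i/n_T)·P.
At X = 0.602: the mole-fraction product g(X) = Π y_i^ν_i = 0.356. Since K_p = g(X)·P^{1}, P = (K_p/g)^(1/1) = (0.656/0.356)^(1/1) = 1.84 atm.

P = 1.84 atm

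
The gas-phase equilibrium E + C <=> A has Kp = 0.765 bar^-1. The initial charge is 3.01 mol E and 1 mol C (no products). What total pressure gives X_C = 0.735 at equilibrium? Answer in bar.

Let X = conversion of C (basis 1 mol C); extent of reaction ξ = X.
Mole table: n_E = 3.01 − X; n_C = 1 − X; n_A = X.
n_T = Σnᵢ = 4.01 − X.
Kp = p_A / (p_E p_C) with p_i = (n_i/n_T)·P.
At X = 0.735: the mole-fraction product g(X) = Π y_i^ν_i = 3.993. Since Kp = g(X)·P^{-1}, P = (g/Kp)^(1/1) = (3.993/0.765)^(1/1) = 5.22 bar.

P = 5.22 bar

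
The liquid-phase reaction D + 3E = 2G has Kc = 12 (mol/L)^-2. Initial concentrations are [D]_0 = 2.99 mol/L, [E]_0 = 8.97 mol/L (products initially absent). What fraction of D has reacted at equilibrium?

Let X = conversion of D; extent ξ = 2.99·X mol/L.
Concentrations: [D] = 2.99 − 2.99X; [E] = 8.97 − 8.97X; [G] = 5.98X.
Kc = [G]^2 / ([D] [E]^3).
Solving Kc = 12 for X ∈ (0,1): X = 0.825.

X = 0.825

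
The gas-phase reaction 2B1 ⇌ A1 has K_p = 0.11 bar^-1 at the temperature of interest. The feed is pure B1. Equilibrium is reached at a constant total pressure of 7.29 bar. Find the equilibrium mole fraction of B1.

Let X = conversion of B1 (basis 1 mol B1); extent of reaction ξ = 0.5X.
At extent ξ: n_B1 = 1 − X; n_A1 = 0.5X.
Summing: n_T = 1 − 0.5X.
Mole fractions y_i = n_i/n_T; K_p = p_A1 / (p_B1^2) with p_i = y_i·P.
Equating to 0.11 bar^-1 and solving on 0 < X < 1: X = 0.512.
Then n_B1 = 0.488, n_T = 0.744, so y_B1 = 0.655.

y_B1 = 0.655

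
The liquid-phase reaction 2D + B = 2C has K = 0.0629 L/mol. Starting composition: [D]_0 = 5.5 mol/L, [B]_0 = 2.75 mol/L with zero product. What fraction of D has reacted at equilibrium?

Let X = conversion of D; extent ξ = 5.5X/2 mol/L.
Concentrations: [D] = 5.5 − 5.5X; [B] = 2.75 − 2.75X; [C] = 5.5X.
K = [C]^2 / ([D]^2 [B]).
Equating to 0.0629 L/mol: the physical root is X = 0.263.

X = 0.263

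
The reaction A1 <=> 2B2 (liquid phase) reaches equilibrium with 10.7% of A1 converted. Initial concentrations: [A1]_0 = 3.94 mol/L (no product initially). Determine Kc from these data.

Kc = 0.202 mol/L

Let X = conversion of A1.
Concentrations: [A1] = 3.94 − 3.94X; [B2] = 7.88X.
At X = 0.107: [A1] = 3.52, [B2] = 0.843.
Kc = [B2]^2 / ([A1]) = 0.202 mol/L.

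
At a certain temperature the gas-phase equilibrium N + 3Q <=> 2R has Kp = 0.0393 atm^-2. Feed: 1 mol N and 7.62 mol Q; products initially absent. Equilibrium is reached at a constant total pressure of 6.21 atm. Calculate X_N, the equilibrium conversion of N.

Basis: 1 mol N initially; let X = conversion of N. Extent ξ = X.
At extent ξ: n_N = 1 − X; n_Q = 7.62 − 3X; n_R = 2X.
Total moles n_T = 8.62 − 2X.
With p_i = (n_i/n_T)P, Kp = p_R^2 / (p_N p_Q^3).
Substituting and setting equal to 0.0393 atm^-2 gives a polynomial in X; the root in (0,1) is X = 0.659.

X = 0.659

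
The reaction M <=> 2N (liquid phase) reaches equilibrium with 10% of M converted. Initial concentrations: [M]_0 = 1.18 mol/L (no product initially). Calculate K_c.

K_c = 0.0524 mol/L

Let X = conversion of M.
Concentrations: [M] = 1.18 − 1.18X; [N] = 2.36X.
At X = 0.1: [M] = 1.06, [N] = 0.236.
K_c = [N]^2 / ([M]) = 0.0524 mol/L.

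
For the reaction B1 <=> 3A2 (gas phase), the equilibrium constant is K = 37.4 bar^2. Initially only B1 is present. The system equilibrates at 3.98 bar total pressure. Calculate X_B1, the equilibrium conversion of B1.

X = 0.557

Let X = conversion of B1 (basis 1 mol B1); extent of reaction ξ = X.
Species balance: n_B1 = 1 − X; n_A2 = 3X.
Total moles n_T = 1 + 2X.
With p_i = (n_i/n_T)P, K = p_A2^3 / (p_B1).
Substituting and setting equal to 37.4 bar^2 gives a polynomial in X; the root in (0,1) is X = 0.557.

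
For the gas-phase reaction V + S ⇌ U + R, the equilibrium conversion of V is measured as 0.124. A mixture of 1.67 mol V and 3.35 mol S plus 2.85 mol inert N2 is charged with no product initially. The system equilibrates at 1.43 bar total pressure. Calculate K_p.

Let X = conversion of V (basis 1.67 mol V); extent of reaction ξ = 1.67X.
At extent ξ: n_V = 1.67 − 1.67X; n_S = 3.35 − 1.67X; n_U = 1.67X; n_R = 1.67X; n_I = 2.85 (inert).
Since Δν = 0, n_T = 7.87 throughout.
At X = 0.124: n_V = 1.46, n_S = 3.14, n_U = 0.207, n_R = 0.207, n_T = 7.87.
p_i = (n_i/n_T)·P. K_p = p_U p_R / (p_V p_S) = 0.00933.

K_p = 0.00933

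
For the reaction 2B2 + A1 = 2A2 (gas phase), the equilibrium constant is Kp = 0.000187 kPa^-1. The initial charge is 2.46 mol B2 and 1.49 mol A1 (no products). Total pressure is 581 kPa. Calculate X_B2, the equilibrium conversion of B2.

Take 2.46 mol B2 as basis and let X be its fractional conversion, so ξ = 1.23X.
Mole table: n_B2 = 2.46 − 2.46X; n_A1 = 1.49 − 1.23X; n_A2 = 2.46X.
Summing: n_T = 3.95 − 1.23X.
y_i = n_i/n_T, p_i = y_i·P. Kp = p_A2^2 / (p_B2^2 p_A1).
Substituting and setting equal to 0.000187 kPa^-1 gives a polynomial in X; the root in (0,1) is X = 0.162.

X = 0.162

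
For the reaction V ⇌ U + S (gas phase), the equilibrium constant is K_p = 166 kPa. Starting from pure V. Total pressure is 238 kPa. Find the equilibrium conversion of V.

X = 0.641

Let X = conversion of V (basis 1 mol V); extent of reaction ξ = X.
Species balance: n_V = 1 − X; n_U = X; n_S = X.
Summing: n_T = 1 + X.
Mole fractions y_i = n_i/n_T; K_p = p_U p_S / (p_V) with p_i = y_i·P.
Substituting and setting equal to 166 kPa gives a polynomial in X; the root in (0,1) is X = 0.641.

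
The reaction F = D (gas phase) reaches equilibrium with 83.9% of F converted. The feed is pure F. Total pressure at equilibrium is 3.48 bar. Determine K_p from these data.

K_p = 5.21

Let X = conversion of F (basis 1 mol F); extent of reaction ξ = X.
Species balance: n_F = 1 − X; n_D = X.
Total moles n_T = 1 (Δν = 0, constant).
At X = 0.839: n_F = 0.161, n_D = 0.839, n_T = 1.
p_i = (n_i/n_T)·P. K_p = p_D / (p_F) = 5.21.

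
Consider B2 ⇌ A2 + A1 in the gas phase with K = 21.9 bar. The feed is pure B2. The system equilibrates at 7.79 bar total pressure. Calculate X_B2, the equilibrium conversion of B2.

Let X = conversion of B2 (basis 1 mol B2); extent of reaction ξ = X.
Species balance: n_B2 = 1 − X; n_A2 = X; n_A1 = X.
Summing: n_T = 1 + X.
With p_i = (n_i/n_T)P, K = p_A2 p_A1 / (p_B2).
This yields a degree-2 equation in X; solving on (0,1), X = 0.859.

X = 0.859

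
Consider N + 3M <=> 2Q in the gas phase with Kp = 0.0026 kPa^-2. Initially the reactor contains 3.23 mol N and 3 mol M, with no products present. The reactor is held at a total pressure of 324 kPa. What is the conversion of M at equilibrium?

Basis: 3 mol M initially; let X = conversion of M. Extent ξ = X.
Species balance: n_N = 3.23 − X; n_M = 3 − 3X; n_Q = 2X.
n_T = Σnᵢ = 6.23 − 2X.
With p_i = (n_i/n_T)P, Kp = p_Q^2 / (p_N p_M^3).
Substituting and setting equal to 0.0026 kPa^-2 gives a polynomial in X; the root in (0,1) is X = 0.850.

X = 0.850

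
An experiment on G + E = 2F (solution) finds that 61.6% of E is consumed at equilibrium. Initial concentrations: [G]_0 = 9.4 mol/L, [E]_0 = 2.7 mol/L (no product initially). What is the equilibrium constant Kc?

Let X = conversion of E.
Concentrations: [G] = 9.4 − 2.7X; [E] = 2.7 − 2.7X; [F] = 5.4X.
At X = 0.616: [G] = 7.74, [E] = 1.04, [F] = 3.33.
Kc = [F]^2 / ([G] [E]) = 1.38.

Kc = 1.38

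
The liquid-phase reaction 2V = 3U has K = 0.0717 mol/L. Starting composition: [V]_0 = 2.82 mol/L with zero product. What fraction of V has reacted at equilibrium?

Let X = conversion of V; extent ξ = 2.82X/2 mol/L.
Concentrations: [V] = 2.82 − 2.82X; [U] = 4.23X.
K = [U]^3 / ([V]^2).
This equals 0.0717 at X = 0.173 (the root in 0 < X < 1).

X = 0.173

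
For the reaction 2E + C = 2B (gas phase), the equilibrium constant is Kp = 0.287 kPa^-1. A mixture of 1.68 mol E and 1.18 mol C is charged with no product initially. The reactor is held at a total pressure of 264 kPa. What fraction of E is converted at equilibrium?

X = 0.807

Let X = conversion of E (basis 1.68 mol E); extent of reaction ξ = 0.84X.
Mole table: n_E = 1.68 − 1.68X; n_C = 1.18 − 0.84X; n_B = 1.68X.
Total moles n_T = 2.86 − 0.84X.
With p_i = (n_i/n_T)P, Kp = p_B^2 / (p_E^2 p_C).
Setting this equal to 0.287 kPa^-1 and taking the physical root (0 < X < 1) gives X = 0.807.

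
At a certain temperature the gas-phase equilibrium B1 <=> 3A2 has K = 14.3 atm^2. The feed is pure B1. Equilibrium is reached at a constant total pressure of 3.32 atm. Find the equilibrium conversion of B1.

Basis: 1 mol B1 initially; let X = conversion of B1. Extent ξ = X.
Mole table: n_B1 = 1 − X; n_A2 = 3X.
n_T = Σnᵢ = 1 + 2X.
Mole fractions y_i = n_i/n_T; K = p_A2^3 / (p_B1) with p_i = y_i·P.
This yields a degree-3 equation in X; solving on (0,1), X = 0.457.

X = 0.457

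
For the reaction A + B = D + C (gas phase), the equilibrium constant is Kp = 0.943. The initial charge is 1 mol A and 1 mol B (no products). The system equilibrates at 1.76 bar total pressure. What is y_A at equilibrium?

Take 1 mol A as basis and let X be its fractional conversion, so ξ = X.
Moles: n_A = 1 − X; n_B = 1 − X; n_D = X; n_C = X.
Since Δν = 0, n_T = 2 throughout.
With p_i = (n_i/n_T)P, Kp = p_D p_C / (p_A p_B).
This yields a degree-2 equation in X; solving on (0,1), X = 0.493.
Then n_A = 0.507, n_T = 2, so y_A = 0.254.

y_A = 0.254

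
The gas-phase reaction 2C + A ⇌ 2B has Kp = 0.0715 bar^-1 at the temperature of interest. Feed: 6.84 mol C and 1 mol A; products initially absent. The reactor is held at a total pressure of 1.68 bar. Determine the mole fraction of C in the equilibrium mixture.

Take 1 mol A as basis and let X be its fractional conversion, so ξ = X.
Moles: n_C = 6.84 − 2X; n_A = 1 − X; n_B = 2X.
Summing: n_T = 7.84 − X.
y_i = n_i/n_T, p_i = y_i·P. Kp = p_B^2 / (p_C^2 p_A).
Setting this equal to 0.0715 bar^-1 and taking the physical root (0 < X < 1) gives X = 0.322.
Then n_C = 6.2, n_T = 7.52, so y_C = 0.824.

y_C = 0.824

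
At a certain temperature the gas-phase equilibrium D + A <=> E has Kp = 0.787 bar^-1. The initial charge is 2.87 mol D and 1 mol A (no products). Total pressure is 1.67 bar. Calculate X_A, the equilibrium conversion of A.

Basis: 1 mol A initially; let X = conversion of A. Extent ξ = X.
Moles: n_D = 2.87 − X; n_A = 1 − X; n_E = X.
n_T = Σnᵢ = 3.87 − X.
y_i = n_i/n_T, p_i = y_i·P. Kp = p_E / (p_D p_A).
Substituting and setting equal to 0.787 bar^-1 gives a polynomial in X; the root in (0,1) is X = 0.481.

X = 0.481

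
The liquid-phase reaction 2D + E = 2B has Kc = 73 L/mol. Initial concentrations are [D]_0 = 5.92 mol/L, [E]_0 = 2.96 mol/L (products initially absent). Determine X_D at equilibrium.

X = 0.850

Let X = conversion of D; extent ξ = 5.92X/2 mol/L.
Concentrations: [D] = 5.92 − 5.92X; [E] = 2.96 − 2.96X; [B] = 5.92X.
Kc = [B]^2 / ([D]^2 [E]).
Solving Kc = 73 for X ∈ (0,1): X = 0.850.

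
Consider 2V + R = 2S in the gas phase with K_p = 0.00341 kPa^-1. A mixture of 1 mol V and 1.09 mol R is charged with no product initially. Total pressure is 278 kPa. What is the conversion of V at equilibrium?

X = 0.401

Basis: 1 mol V initially; let X = conversion of V. Extent ξ = 0.5X.
Moles: n_V = 1 − X; n_R = 1.09 − 0.5X; n_S = X.
Total moles n_T = 2.09 − 0.5X.
With p_i = (n_i/n_T)P, K_p = p_S^2 / (p_V^2 p_R).
Setting this equal to 0.00341 kPa^-1 and taking the physical root (0 < X < 1) gives X = 0.401.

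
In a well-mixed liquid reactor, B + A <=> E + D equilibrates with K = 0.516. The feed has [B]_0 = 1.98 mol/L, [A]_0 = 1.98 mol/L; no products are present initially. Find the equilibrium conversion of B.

Let X = conversion of B; extent ξ = 1.98·X mol/L.
Concentrations: [B] = 1.98 − 1.98X; [A] = 1.98 − 1.98X; [E] = 1.98X; [D] = 1.98X.
K = [E] [D] / ([B] [A]).
Equating to 0.516: the physical root is X = 0.418.

X = 0.418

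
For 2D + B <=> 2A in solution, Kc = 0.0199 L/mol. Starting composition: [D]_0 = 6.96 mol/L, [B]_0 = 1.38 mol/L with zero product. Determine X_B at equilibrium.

X = 0.306

Let X = conversion of B; extent ξ = 1.38·X mol/L.
Concentrations: [D] = 6.96 − 2.76X; [B] = 1.38 − 1.38X; [A] = 2.76X.
Kc = [A]^2 / ([D]^2 [B]).
Solving Kc = 0.0199 for X ∈ (0,1): X = 0.306.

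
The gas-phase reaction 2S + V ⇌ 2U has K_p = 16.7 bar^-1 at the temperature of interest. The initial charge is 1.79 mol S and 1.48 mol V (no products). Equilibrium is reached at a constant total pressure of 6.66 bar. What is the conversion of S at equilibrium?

X = 0.850

Let X = conversion of S (basis 1.79 mol S); extent of reaction ξ = 0.895X.
Species balance: n_S = 1.79 − 1.79X; n_V = 1.48 − 0.895X; n_U = 1.79X.
n_T = Σnᵢ = 3.27 − 0.895X.
y_i = n_i/n_T, p_i = y_i·P. K_p = p_U^2 / (p_S^2 p_V).
Setting this equal to 16.7 bar^-1 and taking the physical root (0 < X < 1) gives X = 0.850.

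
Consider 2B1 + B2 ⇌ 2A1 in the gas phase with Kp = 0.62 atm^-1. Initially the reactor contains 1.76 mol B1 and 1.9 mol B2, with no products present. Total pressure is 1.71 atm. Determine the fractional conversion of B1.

X = 0.413

Basis: 1.76 mol B1 initially; let X = conversion of B1. Extent ξ = 0.88X.
At extent ξ: n_B1 = 1.76 − 1.76X; n_B2 = 1.9 − 0.88X; n_A1 = 1.76X.
Total moles n_T = 3.66 − 0.88X.
With p_i = (n_i/n_T)P, Kp = p_A1^2 / (p_B1^2 p_B2).
Equating to 0.62 atm^-1 and solving on 0 < X < 1: X = 0.413.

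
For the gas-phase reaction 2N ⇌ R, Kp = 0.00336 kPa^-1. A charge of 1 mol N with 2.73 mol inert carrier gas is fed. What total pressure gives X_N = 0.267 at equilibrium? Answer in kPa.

P = 266 kPa

Let X = conversion of N (basis 1 mol N); extent of reaction ξ = 0.5X.
Mole table: n_N = 1 − X; n_R = 0.5X; n_I = 2.73 (inert).
Summing: n_T = 3.73 − 0.5X.
Kp = p_R / (p_N^2) with p_i = (n_i/n_T)·P.
At X = 0.267: the mole-fraction product g(X) = Π y_i^ν_i = 0.8936. Since Kp = g(X)·P^{-1}, P = (g/Kp)^(1/1) = (0.8936/0.00336)^(1/1) = 266 kPa.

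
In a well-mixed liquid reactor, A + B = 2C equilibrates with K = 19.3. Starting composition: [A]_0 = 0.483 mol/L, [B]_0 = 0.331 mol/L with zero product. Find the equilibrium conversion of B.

X = 0.799

Let X = conversion of B; extent ξ = 0.331·X mol/L.
Concentrations: [A] = 0.483 − 0.331X; [B] = 0.331 − 0.331X; [C] = 0.662X.
K = [C]^2 / ([A] [B]).
Equating to 19.3: the physical root is X = 0.799.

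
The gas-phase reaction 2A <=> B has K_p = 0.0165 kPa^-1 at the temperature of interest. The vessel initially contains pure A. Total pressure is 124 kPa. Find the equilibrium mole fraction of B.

Let X = conversion of A (basis 1 mol A); extent of reaction ξ = 0.5X.
Species balance: n_A = 1 − X; n_B = 0.5X.
Summing: n_T = 1 − 0.5X.
With p_i = (n_i/n_T)P, K_p = p_B / (p_A^2).
Substituting and setting equal to 0.0165 kPa^-1 gives a polynomial in X; the root in (0,1) is X = 0.670.
Then n_B = 0.335, n_T = 0.665, so y_B = 0.504.

y_B = 0.504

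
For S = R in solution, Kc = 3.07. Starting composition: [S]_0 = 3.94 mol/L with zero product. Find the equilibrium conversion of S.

X = 0.754

Let X = conversion of S; extent ξ = 3.94·X mol/L.
Concentrations: [S] = 3.94 − 3.94X; [R] = 3.94X.
Kc = [R] / ([S]).
Solving Kc = 3.07 for X ∈ (0,1): X = 0.754.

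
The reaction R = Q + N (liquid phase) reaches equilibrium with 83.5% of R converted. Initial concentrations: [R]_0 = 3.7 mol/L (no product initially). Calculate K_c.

Let X = conversion of R.
Concentrations: [R] = 3.7 − 3.7X; [Q] = 3.7X; [N] = 3.7X.
At X = 0.835: [R] = 0.611, [Q] = 3.09, [N] = 3.09.
K_c = [Q] [N] / ([R]) = 15.6 mol/L.

K_c = 15.6 mol/L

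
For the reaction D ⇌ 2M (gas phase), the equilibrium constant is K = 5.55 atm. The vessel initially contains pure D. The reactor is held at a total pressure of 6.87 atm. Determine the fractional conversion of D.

X = 0.410

Basis: 1 mol D initially; let X = conversion of D. Extent ξ = X.
Moles: n_D = 1 − X; n_M = 2X.
Summing: n_T = 1 + X.
Mole fractions y_i = n_i/n_T; K = p_M^2 / (p_D) with p_i = y_i·P.
Setting this equal to 5.55 atm and taking the physical root (0 < X < 1) gives X = 0.410.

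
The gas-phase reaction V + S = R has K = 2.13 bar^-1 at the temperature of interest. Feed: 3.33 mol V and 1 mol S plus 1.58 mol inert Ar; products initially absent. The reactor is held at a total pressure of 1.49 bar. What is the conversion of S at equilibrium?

Take 1 mol S as basis and let X be its fractional conversion, so ξ = X.
Species balance: n_V = 3.33 − X; n_S = 1 − X; n_R = X; n_I = 1.58 (inert).
n_T = Σnᵢ = 5.91 − X.
y_i = n_i/n_T, p_i = y_i·P. K = p_R / (p_V p_S).
Setting this equal to 2.13 bar^-1 and taking the physical root (0 < X < 1) gives X = 0.619.

X = 0.619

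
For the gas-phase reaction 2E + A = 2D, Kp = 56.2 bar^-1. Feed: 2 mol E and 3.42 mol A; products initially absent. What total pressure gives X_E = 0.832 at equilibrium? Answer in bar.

Let X = conversion of E (basis 2 mol E); extent of reaction ξ = X.
Moles: n_E = 2 − 2X; n_A = 3.42 − X; n_D = 2X.
n_T = Σnᵢ = 5.42 − X.
Kp = p_D^2 / (p_E^2 p_A) with p_i = (n_i/n_T)·P.
At X = 0.832: the mole-fraction product g(X) = Π y_i^ν_i = 43.48. Since Kp = g(X)·P^{-1}, P = (g/Kp)^(1/1) = (43.48/56.2)^(1/1) = 0.774 bar.

P = 0.774 bar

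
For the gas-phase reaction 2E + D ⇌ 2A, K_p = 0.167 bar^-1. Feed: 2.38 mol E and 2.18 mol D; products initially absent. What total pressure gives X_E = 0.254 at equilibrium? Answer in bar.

P = 1.57 bar

Take 2.38 mol E as basis and let X be its fractional conversion, so ξ = 1.19X.
At extent ξ: n_E = 2.38 − 2.38X; n_D = 2.18 − 1.19X; n_A = 2.38X.
Summing: n_T = 4.56 − 1.19X.
K_p = p_A^2 / (p_E^2 p_D) with p_i = (n_i/n_T)·P.
At X = 0.254: the mole-fraction product g(X) = Π y_i^ν_i = 0.2629. Since K_p = g(X)·P^{-1}, P = (g/K_p)^(1/1) = (0.2629/0.167)^(1/1) = 1.57 bar.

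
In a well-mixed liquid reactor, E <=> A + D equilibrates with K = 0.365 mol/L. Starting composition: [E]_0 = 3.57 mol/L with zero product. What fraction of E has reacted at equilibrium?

X = 0.273

Let X = conversion of E; extent ξ = 3.57·X mol/L.
Concentrations: [E] = 3.57 − 3.57X; [A] = 3.57X; [D] = 3.57X.
K = [A] [D] / ([E]).
Equating to 0.365 mol/L: the physical root is X = 0.273.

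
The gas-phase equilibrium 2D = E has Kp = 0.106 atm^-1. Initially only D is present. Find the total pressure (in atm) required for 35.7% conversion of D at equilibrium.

Take 1 mol D as basis and let X be its fractional conversion, so ξ = 0.5X.
Species balance: n_D = 1 − X; n_E = 0.5X.
n_T = Σnᵢ = 1 − 0.5X.
Kp = p_E / (p_D^2) with p_i = (n_i/n_T)·P.
At X = 0.357: the mole-fraction product g(X) = Π y_i^ν_i = 0.3547. Since Kp = g(X)·P^{-1}, P = (g/Kp)^(1/1) = (0.3547/0.106)^(1/1) = 3.35 atm.

P = 3.35 atm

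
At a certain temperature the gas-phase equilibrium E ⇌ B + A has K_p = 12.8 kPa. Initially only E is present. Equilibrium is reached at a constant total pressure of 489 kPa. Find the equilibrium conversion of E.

Basis: 1 mol E initially; let X = conversion of E. Extent ξ = X.
At extent ξ: n_E = 1 − X; n_B = X; n_A = X.
Summing: n_T = 1 + X.
With p_i = (n_i/n_T)P, K_p = p_B p_A / (p_E).
This yields a degree-2 equation in X; solving on (0,1), X = 0.160.

X = 0.160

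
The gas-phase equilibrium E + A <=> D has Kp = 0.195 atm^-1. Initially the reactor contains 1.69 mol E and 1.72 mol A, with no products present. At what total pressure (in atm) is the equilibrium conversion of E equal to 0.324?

P = 6 atm

Let X = conversion of E (basis 1.69 mol E); extent of reaction ξ = 1.69X.
Mole table: n_E = 1.69 − 1.69X; n_A = 1.72 − 1.69X; n_D = 1.69X.
Summing: n_T = 3.41 − 1.69X.
Kp = p_D / (p_E p_A) with p_i = (n_i/n_T)·P.
At X = 0.324: the mole-fraction product g(X) = Π y_i^ν_i = 1.17. Since Kp = g(X)·P^{-1}, P = (g/Kp)^(1/1) = (1.17/0.195)^(1/1) = 6 atm.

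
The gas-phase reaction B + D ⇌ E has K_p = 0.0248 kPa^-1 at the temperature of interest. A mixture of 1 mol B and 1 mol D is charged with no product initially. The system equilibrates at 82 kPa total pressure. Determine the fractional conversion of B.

Take 1 mol B as basis and let X be its fractional conversion, so ξ = X.
Moles: n_B = 1 − X; n_D = 1 − X; n_E = X.
Summing: n_T = 2 − X.
With p_i = (n_i/n_T)P, K_p = p_E / (p_B p_D).
This yields a degree-2 equation in X; solving on (0,1), X = 0.426.

X = 0.426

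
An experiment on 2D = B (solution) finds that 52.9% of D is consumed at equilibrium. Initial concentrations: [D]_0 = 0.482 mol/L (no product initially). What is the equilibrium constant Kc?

Kc = 2.47 L/mol

Let X = conversion of D.
Concentrations: [D] = 0.482 − 0.482X; [B] = 0.241X.
At X = 0.529: [D] = 0.227, [B] = 0.127.
Kc = [B] / ([D]^2) = 2.47 L/mol.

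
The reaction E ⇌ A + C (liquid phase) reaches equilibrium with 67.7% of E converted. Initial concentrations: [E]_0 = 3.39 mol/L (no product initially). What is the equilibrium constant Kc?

Let X = conversion of E.
Concentrations: [E] = 3.39 − 3.39X; [A] = 3.39X; [C] = 3.39X.
At X = 0.677: [E] = 1.09, [A] = 2.3, [C] = 2.3.
Kc = [A] [C] / ([E]) = 4.81 mol/L.

Kc = 4.81 mol/L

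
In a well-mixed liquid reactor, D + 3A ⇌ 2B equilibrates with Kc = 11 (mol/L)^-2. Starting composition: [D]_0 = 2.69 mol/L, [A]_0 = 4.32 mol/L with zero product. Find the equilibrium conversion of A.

X = 0.836

Let X = conversion of A; extent ξ = 4.32X/3 mol/L.
Concentrations: [D] = 2.69 − 1.44X; [A] = 4.32 − 4.32X; [B] = 2.88X.
Kc = [B]^2 / ([D] [A]^3).
This equals 11 at X = 0.836 (the root in 0 < X < 1).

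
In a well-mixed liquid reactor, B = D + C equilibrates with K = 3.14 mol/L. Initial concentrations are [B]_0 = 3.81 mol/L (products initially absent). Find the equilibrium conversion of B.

Let X = conversion of B; extent ξ = 3.81·X mol/L.
Concentrations: [B] = 3.81 − 3.81X; [D] = 3.81X; [C] = 3.81X.
K = [D] [C] / ([B]).
This equals 3.14 at X = 0.585 (the root in 0 < X < 1).

X = 0.585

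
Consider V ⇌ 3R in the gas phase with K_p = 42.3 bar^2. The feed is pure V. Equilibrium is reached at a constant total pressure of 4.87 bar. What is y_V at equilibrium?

Take 1 mol V as basis and let X be its fractional conversion, so ξ = X.
Species balance: n_V = 1 − X; n_R = 3X.
Summing: n_T = 1 + 2X.
With p_i = (n_i/n_T)P, K_p = p_R^3 / (p_V).
Substituting and setting equal to 42.3 bar^2 gives a polynomial in X; the root in (0,1) is X = 0.509.
Then n_V = 0.491, n_T = 2.02, so y_V = 0.243.

y_V = 0.243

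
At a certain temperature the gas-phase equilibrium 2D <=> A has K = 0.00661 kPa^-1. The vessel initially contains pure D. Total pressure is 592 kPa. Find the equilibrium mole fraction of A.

Let X = conversion of D (basis 1 mol D); extent of reaction ξ = 0.5X.
At extent ξ: n_D = 1 − X; n_A = 0.5X.
n_T = Σnᵢ = 1 − 0.5X.
Mole fractions y_i = n_i/n_T; K = p_A / (p_D^2) with p_i = y_i·P.
Substituting and setting equal to 0.00661 kPa^-1 gives a polynomial in X; the root in (0,1) is X = 0.755.
Then n_A = 0.377, n_T = 0.623, so y_A = 0.606.

y_A = 0.606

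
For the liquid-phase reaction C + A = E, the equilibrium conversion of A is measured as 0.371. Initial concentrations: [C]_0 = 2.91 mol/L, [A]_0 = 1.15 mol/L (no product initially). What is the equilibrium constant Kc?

Let X = conversion of A.
Concentrations: [C] = 2.91 − 1.15X; [A] = 1.15 − 1.15X; [E] = 1.15X.
At X = 0.371: [C] = 2.48, [A] = 0.723, [E] = 0.427.
Kc = [E] / ([C] [A]) = 0.238 L/mol.

Kc = 0.238 L/mol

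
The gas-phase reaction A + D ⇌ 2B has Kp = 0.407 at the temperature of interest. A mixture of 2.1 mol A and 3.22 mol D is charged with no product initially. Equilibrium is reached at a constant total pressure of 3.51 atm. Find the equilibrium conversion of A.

X = 0.297

Let X = conversion of A (basis 2.1 mol A); extent of reaction ξ = 2.1X.
Species balance: n_A = 2.1 − 2.1X; n_D = 3.22 − 2.1X; n_B = 4.2X.
n_T stays at 5.32 (no change in mole number).
Mole fractions y_i = n_i/n_T; Kp = p_B^2 / (p_A p_D) with p_i = y_i·P.
Setting this equal to 0.407 and taking the physical root (0 < X < 1) gives X = 0.297.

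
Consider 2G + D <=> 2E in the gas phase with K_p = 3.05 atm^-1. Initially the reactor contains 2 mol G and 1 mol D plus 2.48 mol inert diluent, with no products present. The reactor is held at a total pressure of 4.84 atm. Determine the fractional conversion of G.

X = 0.540

Take 2 mol G as basis and let X be its fractional conversion, so ξ = X.
Mole table: n_G = 2 − 2X; n_D = 1 − X; n_E = 2X; n_I = 2.48 (inert).
Summing: n_T = 5.48 − X.
Mole fractions y_i = n_i/n_T; K_p = p_E^2 / (p_G^2 p_D) with p_i = y_i·P.
This yields a degree-3 equation in X; solving on (0,1), X = 0.540.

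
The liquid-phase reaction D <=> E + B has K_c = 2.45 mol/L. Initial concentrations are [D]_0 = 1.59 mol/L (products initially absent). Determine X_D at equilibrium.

X = 0.691

Let X = conversion of D; extent ξ = 1.59·X mol/L.
Concentrations: [D] = 1.59 − 1.59X; [E] = 1.59X; [B] = 1.59X.
K_c = [E] [B] / ([D]).
Equating to 2.45 mol/L: the physical root is X = 0.691.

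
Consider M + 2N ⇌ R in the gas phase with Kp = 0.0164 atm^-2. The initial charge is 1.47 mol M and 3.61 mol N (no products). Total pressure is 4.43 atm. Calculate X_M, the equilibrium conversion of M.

X = 0.132

Basis: 1.47 mol M initially; let X = conversion of M. Extent ξ = 1.47X.
Species balance: n_M = 1.47 − 1.47X; n_N = 3.61 − 2.94X; n_R = 1.47X.
Summing: n_T = 5.08 − 2.94X.
y_i = n_i/n_T, p_i = y_i·P. Kp = p_R / (p_M p_N^2).
Equating to 0.0164 atm^-2 and solving on 0 < X < 1: X = 0.132.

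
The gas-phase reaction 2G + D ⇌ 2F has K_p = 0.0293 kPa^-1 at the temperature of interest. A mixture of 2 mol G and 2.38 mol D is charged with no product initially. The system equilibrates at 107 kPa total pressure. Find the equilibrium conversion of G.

X = 0.550

Let X = conversion of G (basis 2 mol G); extent of reaction ξ = X.
Moles: n_G = 2 − 2X; n_D = 2.38 − X; n_F = 2X.
Summing: n_T = 4.38 − X.
y_i = n_i/n_T, p_i = y_i·P. K_p = p_F^2 / (p_G^2 p_D).
Equating to 0.0293 kPa^-1 and solving on 0 < X < 1: X = 0.550.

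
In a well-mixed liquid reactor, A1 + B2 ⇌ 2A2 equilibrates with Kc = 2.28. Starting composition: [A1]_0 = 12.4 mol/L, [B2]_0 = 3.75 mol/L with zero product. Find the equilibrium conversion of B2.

Let X = conversion of B2; extent ξ = 3.75·X mol/L.
Concentrations: [A1] = 12.4 − 3.75X; [B2] = 3.75 − 3.75X; [A2] = 7.5X.
Kc = [A2]^2 / ([A1] [B2]).
Equating to 2.28: the physical root is X = 0.685.

X = 0.685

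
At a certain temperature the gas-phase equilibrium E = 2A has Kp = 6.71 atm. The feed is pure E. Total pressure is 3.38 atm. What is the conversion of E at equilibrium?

Let X = conversion of E (basis 1 mol E); extent of reaction ξ = X.
Moles: n_E = 1 − X; n_A = 2X.
Total moles n_T = 1 + X.
y_i = n_i/n_T, p_i = y_i·P. Kp = p_A^2 / (p_E).
This yields a degree-2 equation in X; solving on (0,1), X = 0.576.

X = 0.576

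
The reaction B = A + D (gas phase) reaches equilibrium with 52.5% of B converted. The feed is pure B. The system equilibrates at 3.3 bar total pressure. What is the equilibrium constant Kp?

Take 1 mol B as basis and let X be its fractional conversion, so ξ = X.
Moles: n_B = 1 − X; n_A = X; n_D = X.
n_T = Σnᵢ = 1 + X.
At X = 0.525: n_B = 0.475, n_A = 0.525, n_D = 0.525, n_T = 1.52.
p_i = (n_i/n_T)·P. Kp = p_A p_D / (p_B) = 1.26 bar.

Kp = 1.26 bar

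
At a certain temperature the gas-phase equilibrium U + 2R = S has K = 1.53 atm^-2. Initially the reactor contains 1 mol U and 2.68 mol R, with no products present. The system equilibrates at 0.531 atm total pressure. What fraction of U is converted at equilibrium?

Take 1 mol U as basis and let X be its fractional conversion, so ξ = X.
Species balance: n_U = 1 − X; n_R = 2.68 − 2X; n_S = X.
n_T = Σnᵢ = 3.68 − 2X.
With p_i = (n_i/n_T)P, K = p_S / (p_U p_R^2).
Setting this equal to 1.53 atm^-2 and taking the physical root (0 < X < 1) gives X = 0.174.

X = 0.174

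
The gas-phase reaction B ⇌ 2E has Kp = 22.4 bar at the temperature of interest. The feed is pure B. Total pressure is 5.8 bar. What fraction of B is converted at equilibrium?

Take 1 mol B as basis and let X be its fractional conversion, so ξ = X.
Moles: n_B = 1 − X; n_E = 2X.
Summing: n_T = 1 + X.
With p_i = (n_i/n_T)P, Kp = p_E^2 / (p_B).
Equating to 22.4 bar and solving on 0 < X < 1: X = 0.701.

X = 0.701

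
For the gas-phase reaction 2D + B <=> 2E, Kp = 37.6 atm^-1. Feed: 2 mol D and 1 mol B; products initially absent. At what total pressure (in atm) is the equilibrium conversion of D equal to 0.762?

Basis: 2 mol D initially; let X = conversion of D. Extent ξ = X.
Species balance: n_D = 2 − 2X; n_B = 1 − X; n_E = 2X.
Total moles n_T = 3 − X.
Kp = p_E^2 / (p_D^2 p_B) with p_i = (n_i/n_T)·P.
At X = 0.762: the mole-fraction product g(X) = Π y_i^ν_i = 96.39. Since Kp = g(X)·P^{-1}, P = (g/Kp)^(1/1) = (96.39/37.6)^(1/1) = 2.56 atm.

P = 2.56 atm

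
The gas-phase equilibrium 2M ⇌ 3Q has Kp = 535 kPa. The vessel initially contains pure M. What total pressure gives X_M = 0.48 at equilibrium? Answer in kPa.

P = 481 kPa

Take 1 mol M as basis and let X be its fractional conversion, so ξ = 0.5X.
Mole table: n_M = 1 − X; n_Q = 1.5X.
Summing: n_T = 1 + 0.5X.
Kp = p_Q^3 / (p_M^2) with p_i = (n_i/n_T)·P.
At X = 0.48: the mole-fraction product g(X) = Π y_i^ν_i = 1.113. Since Kp = g(X)·P^{1}, P = (Kp/g)^(1/1) = (535/1.113)^(1/1) = 481 kPa.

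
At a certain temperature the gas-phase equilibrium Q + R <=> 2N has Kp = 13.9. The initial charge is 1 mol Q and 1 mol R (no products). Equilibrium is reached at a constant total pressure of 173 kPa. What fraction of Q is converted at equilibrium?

Take 1 mol Q as basis and let X be its fractional conversion, so ξ = X.
Moles: n_Q = 1 − X; n_R = 1 − X; n_N = 2X.
n_T stays at 2 (no change in mole number).
y_i = n_i/n_T, p_i = y_i·P. Kp = p_N^2 / (p_Q p_R).
This yields a degree-2 equation in X; solving on (0,1), X = 0.651.

X = 0.651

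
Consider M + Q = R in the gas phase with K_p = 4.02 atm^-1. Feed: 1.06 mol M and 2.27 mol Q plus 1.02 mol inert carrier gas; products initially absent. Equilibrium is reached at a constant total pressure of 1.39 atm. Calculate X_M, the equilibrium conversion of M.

Let X = conversion of M (basis 1.06 mol M); extent of reaction ξ = 1.06X.
Species balance: n_M = 1.06 − 1.06X; n_Q = 2.27 − 1.06X; n_R = 1.06X; n_I = 1.02 (inert).
n_T = Σnᵢ = 4.35 − 1.06X.
With p_i = (n_i/n_T)P, K_p = p_R / (p_M p_Q).
Equating to 4.02 atm^-1 and solving on 0 < X < 1: X = 0.703.

X = 0.703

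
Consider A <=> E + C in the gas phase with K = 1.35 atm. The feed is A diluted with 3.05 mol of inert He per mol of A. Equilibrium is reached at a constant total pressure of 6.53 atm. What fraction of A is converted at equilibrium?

X = 0.612

Take 1 mol A as basis and let X be its fractional conversion, so ξ = X.
Mole table: n_A = 1 − X; n_E = X; n_C = X; n_I = 3.05 (inert).
Total moles n_T = 4.05 + X.
Mole fractions y_i = n_i/n_T; K = p_E p_C / (p_A) with p_i = y_i·P.
This yields a degree-2 equation in X; solving on (0,1), X = 0.612.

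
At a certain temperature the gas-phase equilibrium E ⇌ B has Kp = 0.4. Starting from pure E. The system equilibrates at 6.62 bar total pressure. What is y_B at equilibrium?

y_B = 0.286

Let X = conversion of E (basis 1 mol E); extent of reaction ξ = X.
Mole table: n_E = 1 − X; n_B = X.
Total moles n_T = 1 (Δν = 0, constant).
y_i = n_i/n_T, p_i = y_i·P. Kp = p_B / (p_E).
Substituting and setting equal to 0.4 gives a polynomial in X; the root in (0,1) is X = 0.286.
Then n_B = 0.286, n_T = 1, so y_B = 0.286.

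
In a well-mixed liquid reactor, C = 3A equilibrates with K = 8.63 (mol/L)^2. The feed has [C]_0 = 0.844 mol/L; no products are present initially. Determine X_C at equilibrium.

Let X = conversion of C; extent ξ = 0.844·X mol/L.
Concentrations: [C] = 0.844 − 0.844X; [A] = 2.53X.
K = [A]^3 / ([C]).
Equating to 8.63 (mol/L)^2: the physical root is X = 0.575.

X = 0.575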